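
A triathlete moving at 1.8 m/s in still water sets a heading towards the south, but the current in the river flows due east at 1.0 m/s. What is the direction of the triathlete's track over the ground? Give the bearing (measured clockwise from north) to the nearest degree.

Taking east as x and north as y: velocity relative to the water = (0.000, -1.800) m/s; the water relative to ground = (1.000, 0.000) m/s.
Velocity relative to ground = (0.000, -1.800) + (1.000, 0.000) = (1.000, -1.800) m/s.
Bearing = atan2(1.00, -1.80) = 150.95° clockwise from north.

151°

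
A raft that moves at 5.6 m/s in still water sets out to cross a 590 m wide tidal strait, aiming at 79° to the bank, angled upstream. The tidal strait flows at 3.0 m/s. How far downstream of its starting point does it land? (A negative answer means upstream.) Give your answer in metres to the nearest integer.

207 m

Perpendicular speed = 5.497 m/s; crossing time = 590 / 5.497 = 107.329 s.
Net downstream speed = 1.931 m/s.
Drift = 1.931 × 107.329 = 207.303 m (downstream).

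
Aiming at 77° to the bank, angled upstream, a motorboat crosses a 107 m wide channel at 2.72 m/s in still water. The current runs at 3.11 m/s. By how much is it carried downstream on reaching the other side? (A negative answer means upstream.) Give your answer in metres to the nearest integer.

101 m

Perpendicular speed = 2.650 m/s; crossing time = 107 / 2.650 = 40.373 s.
Net downstream speed = 2.498 m/s.
Drift = 2.498 × 40.373 = 100.857 m (downstream).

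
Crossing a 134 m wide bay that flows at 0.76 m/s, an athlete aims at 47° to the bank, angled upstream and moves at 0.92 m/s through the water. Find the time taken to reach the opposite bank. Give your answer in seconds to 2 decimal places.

The component of the athlete's velocity perpendicular to the bank is 0.92 × sin 47° = 0.673 m/s.
Only the cross-stream component determines the crossing time; the current contributes nothing perpendicular to the bank.
Time = 134 / 0.673 = 199.154 s.

199.15 s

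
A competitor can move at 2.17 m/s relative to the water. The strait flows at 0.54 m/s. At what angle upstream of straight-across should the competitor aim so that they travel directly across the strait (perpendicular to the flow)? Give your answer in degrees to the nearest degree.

14°

To cancel the current, the upstream component of the competitor's velocity must equal the flow: 2.17 sin θ = 0.54.
sin θ = 0.54 / 2.17 = 0.2488.
θ = arcsin(0.2488) = 14.409°.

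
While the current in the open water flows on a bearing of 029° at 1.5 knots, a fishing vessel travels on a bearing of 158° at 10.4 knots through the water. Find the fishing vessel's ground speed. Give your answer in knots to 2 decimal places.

Taking east as x and north as y: velocity relative to the water = (3.896, -9.643) knots; the water relative to ground = (0.727, 1.312) knots.
Velocity relative to ground = (3.896, -9.643) + (0.727, 1.312) = (4.623, -8.331) knots.
Speed = |(4.623, -8.331)| = 9.528 knots.

9.53 knots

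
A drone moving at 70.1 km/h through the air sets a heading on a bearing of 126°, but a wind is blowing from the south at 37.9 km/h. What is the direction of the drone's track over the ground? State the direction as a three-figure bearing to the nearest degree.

Taking east as x and north as y: velocity relative to the air = (56.712, -41.204) km/h; the air relative to ground = (0.000, 37.900) km/h.
Velocity relative to ground = (56.712, -41.204) + (0.000, 37.900) = (56.712, -3.304) km/h.
Bearing = atan2(56.71, -3.30) = 93.33° clockwise from north.

093°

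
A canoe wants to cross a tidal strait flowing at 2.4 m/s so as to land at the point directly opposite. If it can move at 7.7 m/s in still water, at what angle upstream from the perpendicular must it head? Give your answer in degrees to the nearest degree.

18°

To cancel the current, the upstream component of the canoe's velocity must equal the flow: 7.7 sin θ = 2.4.
sin θ = 2.4 / 7.7 = 0.3117.
θ = arcsin(0.3117) = 18.161°.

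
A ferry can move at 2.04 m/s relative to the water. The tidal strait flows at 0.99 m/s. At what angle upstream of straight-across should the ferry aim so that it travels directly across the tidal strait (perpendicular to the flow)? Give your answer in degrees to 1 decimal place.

29.0°

To cancel the current, the upstream component of the ferry's velocity must equal the flow: 2.04 sin θ = 0.99.
sin θ = 0.99 / 2.04 = 0.4853.
θ = arcsin(0.4853) = 29.032°.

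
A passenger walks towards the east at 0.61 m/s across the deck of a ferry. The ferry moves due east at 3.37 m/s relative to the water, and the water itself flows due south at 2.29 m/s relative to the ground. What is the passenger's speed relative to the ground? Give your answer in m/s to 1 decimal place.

4.6 m/s

In east/north components (m/s): passenger relative to ferry = (0.610, 0.000); ferry relative to water = (3.370, 0.000); water relative to ground = (0.000, -2.290).
Sum = (3.980, -2.290) m/s.
Speed = |(3.980, -2.290)| = 4.592 m/s.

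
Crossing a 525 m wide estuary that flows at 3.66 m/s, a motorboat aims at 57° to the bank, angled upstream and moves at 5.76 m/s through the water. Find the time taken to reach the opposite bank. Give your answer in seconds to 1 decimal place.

The component of the motorboat's velocity perpendicular to the bank is 5.76 × sin 57° = 4.831 m/s.
The flow acts along the bank and has no component across it.
Time = 525 / 4.831 = 108.679 s.

108.7 s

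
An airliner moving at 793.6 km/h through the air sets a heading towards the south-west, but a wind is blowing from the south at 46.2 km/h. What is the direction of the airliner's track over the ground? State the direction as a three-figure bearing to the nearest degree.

Taking east as x and north as y: velocity relative to the air = (-561.160, -561.160) km/h; the air relative to ground = (0.000, 46.200) km/h.
Velocity relative to ground = (-561.160, -561.160) + (0.000, 46.200) = (-561.160, -514.960) km/h.
Bearing = atan2(-561.16, -514.96) = 227.46° clockwise from north.

227°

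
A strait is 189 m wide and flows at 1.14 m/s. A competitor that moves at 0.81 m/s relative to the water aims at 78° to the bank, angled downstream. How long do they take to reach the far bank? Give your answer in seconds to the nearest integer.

239 s

The component of the competitor's velocity perpendicular to the bank is 0.81 × sin 78° = 0.792 m/s.
The current is parallel to the bank, so it does not affect the crossing time.
Time = 189 / 0.792 = 238.546 s.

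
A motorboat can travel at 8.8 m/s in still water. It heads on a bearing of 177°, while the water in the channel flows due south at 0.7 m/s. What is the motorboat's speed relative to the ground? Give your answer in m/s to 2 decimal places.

9.50 m/s

Taking east as x and north as y: velocity relative to the water = (0.461, -8.788) m/s; the water relative to ground = (0.000, -0.700) m/s.
Velocity relative to ground = (0.461, -8.788) + (0.000, -0.700) = (0.461, -9.488) m/s.
Speed = |(0.461, -9.488)| = 9.499 m/s.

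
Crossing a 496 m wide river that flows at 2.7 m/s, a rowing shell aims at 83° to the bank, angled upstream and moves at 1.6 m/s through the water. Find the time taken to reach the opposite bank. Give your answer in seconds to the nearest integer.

312 s

The component of the rowing shell's velocity perpendicular to the bank is 1.6 × sin 83° = 1.588 m/s.
The flow acts along the bank and has no component across it.
Time = 496 / 1.588 = 312.328 s.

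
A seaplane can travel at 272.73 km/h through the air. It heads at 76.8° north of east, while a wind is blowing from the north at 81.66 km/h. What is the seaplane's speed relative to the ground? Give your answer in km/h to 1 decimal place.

194.1 km/h

Taking east as x and north as y: velocity relative to the air = (62.278, 265.524) km/h; the air relative to ground = (0.000, -81.660) km/h.
Velocity relative to ground = (62.278, 265.524) + (0.000, -81.660) = (62.278, 183.864) km/h.
Speed = |(62.278, 183.864)| = 194.125 km/h.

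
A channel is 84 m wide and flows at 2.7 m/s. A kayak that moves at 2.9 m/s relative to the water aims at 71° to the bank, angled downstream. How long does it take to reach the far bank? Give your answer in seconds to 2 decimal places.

30.63 s

The component of the kayak's velocity perpendicular to the bank is 2.9 × sin 71° = 2.742 m/s.
Only the cross-stream component determines the crossing time; the current contributes nothing perpendicular to the bank.
Time = 84 / 2.742 = 30.635 s.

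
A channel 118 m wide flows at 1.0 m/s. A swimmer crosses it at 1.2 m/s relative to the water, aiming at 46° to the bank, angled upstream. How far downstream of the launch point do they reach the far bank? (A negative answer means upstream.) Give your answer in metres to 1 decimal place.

22.7 m

Perpendicular speed = 0.863 m/s; crossing time = 118 / 0.863 = 136.699 s.
Net downstream speed = 0.166 m/s.
Drift = 0.166 × 136.699 = 22.748 m (downstream).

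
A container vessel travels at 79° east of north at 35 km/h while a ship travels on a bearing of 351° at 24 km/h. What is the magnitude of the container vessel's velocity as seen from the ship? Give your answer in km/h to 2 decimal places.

41.74 km/h

Taking east as x and north as y: container vessel velocity = (34.357, 6.678) km/h; ship velocity = (-3.754, 23.705) km/h.
Velocity of container vessel relative to ship = (34.357, 6.678) − (-3.754, 23.705) = (38.111, -17.026) km/h.
Magnitude = |(38.111, -17.026)| = 41.742 km/h.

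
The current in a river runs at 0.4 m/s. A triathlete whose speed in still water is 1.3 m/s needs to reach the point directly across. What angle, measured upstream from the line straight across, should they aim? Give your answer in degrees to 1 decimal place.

To cancel the current, the upstream component of the triathlete's velocity must equal the flow: 1.3 sin θ = 0.4.
sin θ = 0.4 / 1.3 = 0.3077.
θ = arcsin(0.3077) = 17.920°.

17.9°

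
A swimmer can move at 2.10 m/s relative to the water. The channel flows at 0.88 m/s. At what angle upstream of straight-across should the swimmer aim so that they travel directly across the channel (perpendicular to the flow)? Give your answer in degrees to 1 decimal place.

To cancel the current, the upstream component of the swimmer's velocity must equal the flow: 2.10 sin θ = 0.88.
sin θ = 0.88 / 2.10 = 0.4190.
θ = arcsin(0.4190) = 24.774°.

24.8°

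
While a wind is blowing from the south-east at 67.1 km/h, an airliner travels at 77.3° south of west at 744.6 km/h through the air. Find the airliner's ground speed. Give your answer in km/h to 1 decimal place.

711.0 km/h

Taking east as x and north as y: velocity relative to the air = (-163.697, -726.383) km/h; the air relative to ground = (-47.447, 47.447) km/h.
Velocity relative to ground = (-163.697, -726.383) + (-47.447, 47.447) = (-211.144, -678.936) km/h.
Speed = |(-211.144, -678.936)| = 711.011 km/h.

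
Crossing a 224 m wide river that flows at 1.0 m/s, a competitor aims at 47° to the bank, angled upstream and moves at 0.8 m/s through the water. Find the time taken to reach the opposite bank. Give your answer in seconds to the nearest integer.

383 s

The component of the competitor's velocity perpendicular to the bank is 0.8 × sin 47° = 0.585 m/s.
The current is parallel to the bank, so it does not affect the crossing time.
Time = 224 / 0.585 = 382.852 s.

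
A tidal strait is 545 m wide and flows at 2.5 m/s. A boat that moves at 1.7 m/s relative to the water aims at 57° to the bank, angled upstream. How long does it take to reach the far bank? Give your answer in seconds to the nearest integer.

382 s

The component of the boat's velocity perpendicular to the bank is 1.7 × sin 57° = 1.426 m/s.
The flow acts along the bank and has no component across it.
Time = 545 / 1.426 = 382.258 s.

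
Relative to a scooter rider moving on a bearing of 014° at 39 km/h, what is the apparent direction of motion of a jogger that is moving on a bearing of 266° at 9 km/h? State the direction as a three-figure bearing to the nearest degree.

206°

Taking east as x and north as y: jogger velocity = (-8.978, -0.628) km/h; scooter rider velocity = (9.435, 37.842) km/h.
Velocity of jogger relative to scooter rider = (-8.978, -0.628) − (9.435, 37.842) = (-18.413, -38.469) km/h.
Bearing = atan2(-18.41, -38.47) = 205.58° clockwise from north.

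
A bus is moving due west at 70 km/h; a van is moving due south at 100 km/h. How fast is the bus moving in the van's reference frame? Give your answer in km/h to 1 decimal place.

122.1 km/h

Taking east as x and north as y: bus velocity = (-70.000, 0.000) km/h; van velocity = (0.000, -100.000) km/h.
Velocity of bus relative to van = (-70.000, 0.000) − (0.000, -100.000) = (-70.000, 100.000) km/h.
Magnitude = |(-70.000, 100.000)| = 122.066 km/h.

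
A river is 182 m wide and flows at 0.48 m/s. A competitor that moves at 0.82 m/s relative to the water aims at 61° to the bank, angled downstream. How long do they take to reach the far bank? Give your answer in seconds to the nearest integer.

254 s

The component of the competitor's velocity perpendicular to the bank is 0.82 × sin 61° = 0.717 m/s.
The flow acts along the bank and has no component across it.
Time = 182 / 0.717 = 253.769 s.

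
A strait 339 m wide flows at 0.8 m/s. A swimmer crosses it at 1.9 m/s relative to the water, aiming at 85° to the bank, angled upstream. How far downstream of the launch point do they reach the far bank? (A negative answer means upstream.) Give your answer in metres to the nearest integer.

Perpendicular speed = 1.893 m/s; crossing time = 339 / 1.893 = 179.103 s.
Net downstream speed = 0.634 m/s.
Drift = 0.634 × 179.103 = 113.623 m (downstream).

114 m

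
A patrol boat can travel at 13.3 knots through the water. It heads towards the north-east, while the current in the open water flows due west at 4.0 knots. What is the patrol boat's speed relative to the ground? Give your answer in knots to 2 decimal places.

Taking east as x and north as y: velocity relative to the water = (9.405, 9.405) knots; the water relative to ground = (-4.000, 0.000) knots.
Velocity relative to ground = (9.405, 9.405) + (-4.000, 0.000) = (5.405, 9.405) knots.
Speed = |(5.405, 9.405)| = 10.847 knots.

10.85 knots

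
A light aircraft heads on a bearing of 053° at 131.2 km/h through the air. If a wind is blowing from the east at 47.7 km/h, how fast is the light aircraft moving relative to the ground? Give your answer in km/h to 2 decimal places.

Taking east as x and north as y: velocity relative to the air = (104.781, 78.958) km/h; the air relative to ground = (-47.700, 0.000) km/h.
Velocity relative to ground = (104.781, 78.958) + (-47.700, 0.000) = (57.081, 78.958) km/h.
Speed = |(57.081, 78.958)| = 97.430 km/h.

97.43 km/h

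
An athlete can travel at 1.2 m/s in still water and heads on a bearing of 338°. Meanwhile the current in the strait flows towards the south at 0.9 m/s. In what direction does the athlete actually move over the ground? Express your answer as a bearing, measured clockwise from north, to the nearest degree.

295°

Taking east as x and north as y: velocity relative to the water = (-0.450, 1.113) m/s; the water relative to ground = (0.000, -0.900) m/s.
Velocity relative to ground = (-0.450, 1.113) + (0.000, -0.900) = (-0.450, 0.213) m/s.
Bearing = atan2(-0.45, 0.21) = 295.31° clockwise from north.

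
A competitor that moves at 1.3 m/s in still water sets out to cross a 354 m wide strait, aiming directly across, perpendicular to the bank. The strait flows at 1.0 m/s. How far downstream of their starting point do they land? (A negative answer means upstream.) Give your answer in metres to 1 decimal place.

Perpendicular speed = 1.300 m/s; crossing time = 354 / 1.300 = 272.308 s.
Net downstream speed = 1.000 m/s.
Drift = 1.000 × 272.308 = 272.308 m (downstream).

272.3 m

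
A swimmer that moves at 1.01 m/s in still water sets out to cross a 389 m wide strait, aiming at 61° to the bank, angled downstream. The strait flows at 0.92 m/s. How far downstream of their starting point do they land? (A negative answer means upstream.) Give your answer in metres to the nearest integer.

621 m

Perpendicular speed = 0.883 m/s; crossing time = 389 / 0.883 = 440.361 s.
Net downstream speed = 1.410 m/s.
Drift = 1.410 × 440.361 = 620.758 m (downstream).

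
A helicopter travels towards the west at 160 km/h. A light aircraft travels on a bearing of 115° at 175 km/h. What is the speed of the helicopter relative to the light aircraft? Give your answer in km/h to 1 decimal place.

327.1 km/h

Taking east as x and north as y: helicopter velocity = (-160.000, 0.000) km/h; light aircraft velocity = (158.604, -73.958) km/h.
Velocity of helicopter relative to light aircraft = (-160.000, 0.000) − (158.604, -73.958) = (-318.604, 73.958) km/h.
Magnitude = |(-318.604, 73.958)| = 327.075 km/h.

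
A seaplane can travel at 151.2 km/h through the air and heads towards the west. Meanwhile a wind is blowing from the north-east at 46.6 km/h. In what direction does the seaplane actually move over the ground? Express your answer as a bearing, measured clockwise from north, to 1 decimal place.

259.9°

Taking east as x and north as y: velocity relative to the air = (-151.200, 0.000) km/h; the air relative to ground = (-32.951, -32.951) km/h.
Velocity relative to ground = (-151.200, 0.000) + (-32.951, -32.951) = (-184.151, -32.951) km/h.
Bearing = atan2(-184.15, -32.95) = 259.86° clockwise from north.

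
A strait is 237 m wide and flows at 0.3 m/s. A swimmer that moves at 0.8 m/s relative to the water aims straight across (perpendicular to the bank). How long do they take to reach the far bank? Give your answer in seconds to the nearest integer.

The component of the swimmer's velocity perpendicular to the bank is 0.8 m/s.
Only the cross-stream component determines the crossing time; the current contributes nothing perpendicular to the bank.
Time = 237 / 0.800 = 296.250 s.

296 s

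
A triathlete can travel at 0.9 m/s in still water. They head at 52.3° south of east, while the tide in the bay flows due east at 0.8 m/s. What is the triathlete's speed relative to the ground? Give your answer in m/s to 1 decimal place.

Taking east as x and north as y: velocity relative to the water = (0.550, -0.712) m/s; the water relative to ground = (0.800, 0.000) m/s.
Velocity relative to ground = (0.550, -0.712) + (0.800, 0.000) = (1.350, -0.712) m/s.
Speed = |(1.350, -0.712)| = 1.527 m/s.

1.5 m/s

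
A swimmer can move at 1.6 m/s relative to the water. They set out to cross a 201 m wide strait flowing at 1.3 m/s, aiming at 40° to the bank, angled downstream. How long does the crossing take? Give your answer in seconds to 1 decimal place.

195.4 s

The component of the swimmer's velocity perpendicular to the bank is 1.6 × sin 40° = 1.028 m/s.
The flow acts along the bank and has no component across it.
Time = 201 / 1.028 = 195.438 s.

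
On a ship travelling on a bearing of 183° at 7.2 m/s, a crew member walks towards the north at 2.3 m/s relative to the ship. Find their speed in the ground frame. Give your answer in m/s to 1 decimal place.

Taking east as x and north as y: ship velocity = (-0.377, -7.190) m/s; crew member velocity relative to ship = (0.000, 2.300) m/s.
Velocity relative to ground = (-0.377, -7.190) + (0.000, 2.300) = (-0.377, -4.890) m/s.
Speed = |(-0.377, -4.890)| = 4.905 m/s.

4.9 m/s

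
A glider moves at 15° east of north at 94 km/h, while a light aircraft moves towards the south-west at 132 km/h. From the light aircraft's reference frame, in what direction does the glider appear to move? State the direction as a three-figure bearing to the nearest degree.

033°

Taking east as x and north as y: glider velocity = (24.329, 90.797) km/h; light aircraft velocity = (-93.338, -93.338) km/h.
Velocity of glider relative to light aircraft = (24.329, 90.797) − (-93.338, -93.338) = (117.667, 184.135) km/h.
Bearing = atan2(117.67, 184.14) = 32.58° clockwise from north.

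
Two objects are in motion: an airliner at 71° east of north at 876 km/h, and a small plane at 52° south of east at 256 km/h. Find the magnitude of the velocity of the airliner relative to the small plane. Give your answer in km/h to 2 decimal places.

Taking east as x and north as y: airliner velocity = (828.274, 285.198) km/h; small plane velocity = (157.609, -201.731) km/h.
Velocity of airliner relative to small plane = (828.274, 285.198) − (157.609, -201.731) = (670.665, 486.928) km/h.
Magnitude = |(670.665, 486.928)| = 828.789 km/h.

828.79 km/h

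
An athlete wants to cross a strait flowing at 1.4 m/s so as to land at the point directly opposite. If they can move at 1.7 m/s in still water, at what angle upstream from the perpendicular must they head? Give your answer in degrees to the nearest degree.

To cancel the current, the upstream component of the athlete's velocity must equal the flow: 1.7 sin θ = 1.4.
sin θ = 1.4 / 1.7 = 0.8235.
θ = arcsin(0.8235) = 55.440°.

55°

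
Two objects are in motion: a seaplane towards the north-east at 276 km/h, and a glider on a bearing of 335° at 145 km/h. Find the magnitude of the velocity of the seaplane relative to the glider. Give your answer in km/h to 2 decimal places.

Taking east as x and north as y: seaplane velocity = (195.161, 195.161) km/h; glider velocity = (-61.280, 131.415) km/h.
Velocity of seaplane relative to glider = (195.161, 195.161) − (-61.280, 131.415) = (256.441, 63.747) km/h.
Magnitude = |(256.441, 63.747)| = 264.246 km/h.

264.25 km/h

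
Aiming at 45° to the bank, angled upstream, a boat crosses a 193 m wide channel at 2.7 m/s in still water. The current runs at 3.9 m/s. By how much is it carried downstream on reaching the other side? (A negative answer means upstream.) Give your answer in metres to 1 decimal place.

Perpendicular speed = 1.909 m/s; crossing time = 193 / 1.909 = 101.090 s.
Net downstream speed = 1.991 m/s.
Drift = 1.991 × 101.090 = 201.251 m (downstream).

201.3 m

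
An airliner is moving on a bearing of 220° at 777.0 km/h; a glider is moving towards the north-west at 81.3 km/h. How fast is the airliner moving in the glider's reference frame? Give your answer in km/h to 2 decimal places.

Taking east as x and north as y: airliner velocity = (-499.446, -595.217) km/h; glider velocity = (-57.488, 57.488) km/h.
Velocity of airliner relative to glider = (-499.446, -595.217) − (-57.488, 57.488) = (-441.958, -652.704) km/h.
Magnitude = |(-441.958, -652.704)| = 788.258 km/h.

788.26 km/h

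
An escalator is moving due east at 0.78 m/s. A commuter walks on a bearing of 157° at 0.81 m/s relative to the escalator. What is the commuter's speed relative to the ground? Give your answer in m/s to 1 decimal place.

1.3 m/s

Taking east as x and north as y: escalator velocity = (0.780, 0.000) m/s; commuter velocity relative to escalator = (0.316, -0.746) m/s.
Velocity relative to ground = (0.780, 0.000) + (0.316, -0.746) = (1.096, -0.746) m/s.
Speed = |(1.096, -0.746)| = 1.326 m/s.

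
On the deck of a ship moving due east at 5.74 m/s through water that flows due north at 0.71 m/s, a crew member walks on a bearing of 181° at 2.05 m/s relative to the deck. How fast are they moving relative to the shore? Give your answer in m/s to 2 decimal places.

In east/north components (m/s): crew member relative to ship = (-0.036, -2.050); ship relative to water = (5.740, 0.000); water relative to ground = (0.000, 0.710).
Sum = (5.704, -1.340) m/s.
Speed = |(5.704, -1.340)| = 5.859 m/s.

5.86 m/s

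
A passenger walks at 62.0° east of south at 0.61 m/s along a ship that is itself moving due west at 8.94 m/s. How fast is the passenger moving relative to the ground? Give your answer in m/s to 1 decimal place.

Taking east as x and north as y: ship velocity = (-8.940, 0.000) m/s; passenger velocity relative to ship = (0.539, -0.286) m/s.
Velocity relative to ground = (-8.940, 0.000) + (0.539, -0.286) = (-8.401, -0.286) m/s.
Speed = |(-8.401, -0.286)| = 8.406 m/s.

8.4 m/s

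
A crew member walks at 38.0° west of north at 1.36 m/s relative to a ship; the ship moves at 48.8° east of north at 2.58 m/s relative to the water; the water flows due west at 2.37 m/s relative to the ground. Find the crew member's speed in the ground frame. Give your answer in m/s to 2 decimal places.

In east/north components (m/s): crew member relative to ship = (-0.837, 1.072); ship relative to water = (1.941, 1.699); water relative to ground = (-2.370, 0.000).
Sum = (-1.266, 2.771) m/s.
Speed = |(-1.266, 2.771)| = 3.047 m/s.

3.05 m/s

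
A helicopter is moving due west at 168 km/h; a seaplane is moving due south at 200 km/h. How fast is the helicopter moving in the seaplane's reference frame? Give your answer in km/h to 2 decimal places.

Taking east as x and north as y: helicopter velocity = (-168.000, 0.000) km/h; seaplane velocity = (0.000, -200.000) km/h.
Velocity of helicopter relative to seaplane = (-168.000, 0.000) − (0.000, -200.000) = (-168.000, 200.000) km/h.
Magnitude = |(-168.000, 200.000)| = 261.197 km/h.

261.20 km/h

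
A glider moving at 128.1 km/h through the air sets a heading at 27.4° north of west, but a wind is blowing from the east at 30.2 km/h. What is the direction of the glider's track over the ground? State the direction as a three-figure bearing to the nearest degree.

292°

Taking east as x and north as y: velocity relative to the air = (-113.729, 58.952) km/h; the air relative to ground = (-30.200, 0.000) km/h.
Velocity relative to ground = (-113.729, 58.952) + (-30.200, 0.000) = (-143.929, 58.952) km/h.
Bearing = atan2(-143.93, 58.95) = 292.27° clockwise from north.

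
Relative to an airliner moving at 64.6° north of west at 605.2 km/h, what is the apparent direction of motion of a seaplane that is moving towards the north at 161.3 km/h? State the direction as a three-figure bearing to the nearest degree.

146°

Taking east as x and north as y: seaplane velocity = (0.000, 161.300) km/h; airliner velocity = (-259.592, 546.699) km/h.
Velocity of seaplane relative to airliner = (0.000, 161.300) − (-259.592, 546.699) = (259.592, -385.399) km/h.
Bearing = atan2(259.59, -385.40) = 146.04° clockwise from north.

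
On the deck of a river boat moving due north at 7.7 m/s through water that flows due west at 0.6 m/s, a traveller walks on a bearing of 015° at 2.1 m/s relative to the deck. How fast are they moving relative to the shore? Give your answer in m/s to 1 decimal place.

9.7 m/s

In east/north components (m/s): traveller relative to river boat = (0.544, 2.028); river boat relative to water = (0.000, 7.700); water relative to ground = (-0.600, 0.000).
Sum = (-0.056, 9.728) m/s.
Speed = |(-0.056, 9.728)| = 9.729 m/s.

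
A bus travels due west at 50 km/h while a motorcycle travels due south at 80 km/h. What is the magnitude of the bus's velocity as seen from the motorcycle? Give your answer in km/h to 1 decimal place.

94.3 km/h

Taking east as x and north as y: bus velocity = (-50.000, 0.000) km/h; motorcycle velocity = (0.000, -80.000) km/h.
Velocity of bus relative to motorcycle = (-50.000, 0.000) − (0.000, -80.000) = (-50.000, 80.000) km/h.
Magnitude = |(-50.000, 80.000)| = 94.340 km/h.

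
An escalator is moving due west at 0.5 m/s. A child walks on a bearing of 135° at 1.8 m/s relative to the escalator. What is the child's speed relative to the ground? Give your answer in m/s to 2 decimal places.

Taking east as x and north as y: escalator velocity = (-0.500, 0.000) m/s; child velocity relative to escalator = (1.273, -1.273) m/s.
Velocity relative to ground = (-0.500, 0.000) + (1.273, -1.273) = (0.773, -1.273) m/s.
Speed = |(0.773, -1.273)| = 1.489 m/s.

1.49 m/s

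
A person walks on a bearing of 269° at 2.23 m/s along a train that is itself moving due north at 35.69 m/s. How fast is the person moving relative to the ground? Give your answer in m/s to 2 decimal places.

35.72 m/s

Taking east as x and north as y: train velocity = (0.000, 35.690) m/s; person velocity relative to train = (-2.230, -0.039) m/s.
Velocity relative to ground = (0.000, 35.690) + (-2.230, -0.039) = (-2.230, 35.651) m/s.
Speed = |(-2.230, 35.651)| = 35.721 m/s.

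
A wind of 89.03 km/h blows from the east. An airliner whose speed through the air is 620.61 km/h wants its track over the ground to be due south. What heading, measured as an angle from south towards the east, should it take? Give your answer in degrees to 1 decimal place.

8.2°

The wind pushes perpendicular to the desired track; the heading must have a component into the wind equal to 89.03 km/h: 620.61 sin θ = 89.03.
sin θ = 0.1435, so θ = 8.248°.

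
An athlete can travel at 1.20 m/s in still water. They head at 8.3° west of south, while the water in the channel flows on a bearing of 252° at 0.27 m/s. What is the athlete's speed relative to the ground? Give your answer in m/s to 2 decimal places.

1.34 m/s

Taking east as x and north as y: velocity relative to the water = (-0.173, -1.187) m/s; the water relative to ground = (-0.257, -0.083) m/s.
Velocity relative to ground = (-0.173, -1.187) + (-0.257, -0.083) = (-0.430, -1.271) m/s.
Speed = |(-0.430, -1.271)| = 1.342 m/s.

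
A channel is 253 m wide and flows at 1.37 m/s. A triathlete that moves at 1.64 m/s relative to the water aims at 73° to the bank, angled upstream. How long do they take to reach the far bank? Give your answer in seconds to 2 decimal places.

The component of the triathlete's velocity perpendicular to the bank is 1.64 × sin 73° = 1.568 m/s.
Only the cross-stream component determines the crossing time; the current contributes nothing perpendicular to the bank.
Time = 253 / 1.568 = 161.317 s.

161.32 s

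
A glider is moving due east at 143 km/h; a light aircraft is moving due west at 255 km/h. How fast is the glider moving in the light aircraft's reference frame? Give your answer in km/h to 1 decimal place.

398.0 km/h

Taking east as x and north as y: glider velocity = (143.000, 0.000) km/h; light aircraft velocity = (-255.000, 0.000) km/h.
Velocity of glider relative to light aircraft = (143.000, 0.000) − (-255.000, 0.000) = (398.000, 0.000) km/h.
Magnitude = |(398.000, 0.000)| = 398.000 km/h.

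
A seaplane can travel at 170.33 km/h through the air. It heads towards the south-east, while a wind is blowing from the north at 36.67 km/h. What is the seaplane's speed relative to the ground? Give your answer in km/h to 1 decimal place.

198.0 km/h

Taking east as x and north as y: velocity relative to the air = (120.441, -120.441) km/h; the air relative to ground = (0.000, -36.670) km/h.
Velocity relative to ground = (120.441, -120.441) + (0.000, -36.670) = (120.441, -157.111) km/h.
Speed = |(120.441, -157.111)| = 197.965 km/h.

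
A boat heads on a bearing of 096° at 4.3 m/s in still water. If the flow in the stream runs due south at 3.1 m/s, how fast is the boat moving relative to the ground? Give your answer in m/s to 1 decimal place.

Taking east as x and north as y: velocity relative to the water = (4.276, -0.449) m/s; the water relative to ground = (0.000, -3.100) m/s.
Velocity relative to ground = (4.276, -0.449) + (0.000, -3.100) = (4.276, -3.549) m/s.
Speed = |(4.276, -3.549)| = 5.558 m/s.

5.6 m/s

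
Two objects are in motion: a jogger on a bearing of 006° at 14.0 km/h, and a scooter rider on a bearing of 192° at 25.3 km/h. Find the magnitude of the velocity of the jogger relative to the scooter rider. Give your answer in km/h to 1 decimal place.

39.3 km/h

Taking east as x and north as y: jogger velocity = (1.463, 13.923) km/h; scooter rider velocity = (-5.260, -24.747) km/h.
Velocity of jogger relative to scooter rider = (1.463, 13.923) − (-5.260, -24.747) = (6.724, 38.670) km/h.
Magnitude = |(6.724, 38.670)| = 39.251 km/h.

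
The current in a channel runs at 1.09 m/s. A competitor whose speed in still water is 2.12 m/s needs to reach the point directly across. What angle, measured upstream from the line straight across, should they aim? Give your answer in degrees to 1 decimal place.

To cancel the current, the upstream component of the competitor's velocity must equal the flow: 2.12 sin θ = 1.09.
sin θ = 1.09 / 2.12 = 0.5142.
θ = arcsin(0.5142) = 30.941°.

30.9°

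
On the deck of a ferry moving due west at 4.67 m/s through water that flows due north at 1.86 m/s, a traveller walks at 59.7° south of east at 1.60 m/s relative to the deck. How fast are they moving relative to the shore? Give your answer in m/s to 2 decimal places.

3.89 m/s

In east/north components (m/s): traveller relative to ferry = (0.807, -1.381); ferry relative to water = (-4.670, 0.000); water relative to ground = (0.000, 1.860).
Sum = (-3.863, 0.479) m/s.
Speed = |(-3.863, 0.479)| = 3.892 m/s.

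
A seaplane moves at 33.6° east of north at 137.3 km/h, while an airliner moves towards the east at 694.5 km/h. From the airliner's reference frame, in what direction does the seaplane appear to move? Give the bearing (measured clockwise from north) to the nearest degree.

280°

Taking east as x and north as y: seaplane velocity = (75.981, 114.360) km/h; airliner velocity = (694.500, 0.000) km/h.
Velocity of seaplane relative to airliner = (75.981, 114.360) − (694.500, 0.000) = (-618.519, 114.360) km/h.
Bearing = atan2(-618.52, 114.36) = 280.48° clockwise from north.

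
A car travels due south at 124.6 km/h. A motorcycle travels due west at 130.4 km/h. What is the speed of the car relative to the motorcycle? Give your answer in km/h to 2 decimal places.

180.36 km/h

Taking east as x and north as y: car velocity = (0.000, -124.600) km/h; motorcycle velocity = (-130.400, 0.000) km/h.
Velocity of car relative to motorcycle = (0.000, -124.600) − (-130.400, 0.000) = (130.400, -124.600) km/h.
Magnitude = |(130.400, -124.600)| = 180.359 km/h.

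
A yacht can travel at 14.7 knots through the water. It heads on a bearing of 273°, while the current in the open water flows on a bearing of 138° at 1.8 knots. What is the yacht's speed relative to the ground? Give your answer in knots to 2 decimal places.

13.49 knots

Taking east as x and north as y: velocity relative to the water = (-14.680, 0.769) knots; the water relative to ground = (1.204, -1.338) knots.
Velocity relative to ground = (-14.680, 0.769) + (1.204, -1.338) = (-13.475, -0.568) knots.
Speed = |(-13.475, -0.568)| = 13.487 knots.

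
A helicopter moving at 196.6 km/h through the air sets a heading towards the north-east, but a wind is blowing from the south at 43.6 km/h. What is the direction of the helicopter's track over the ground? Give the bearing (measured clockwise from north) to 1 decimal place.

037.3°

Taking east as x and north as y: velocity relative to the air = (139.017, 139.017) km/h; the air relative to ground = (0.000, 43.600) km/h.
Velocity relative to ground = (139.017, 139.017) + (0.000, 43.600) = (139.017, 182.617) km/h.
Bearing = atan2(139.02, 182.62) = 37.28° clockwise from north.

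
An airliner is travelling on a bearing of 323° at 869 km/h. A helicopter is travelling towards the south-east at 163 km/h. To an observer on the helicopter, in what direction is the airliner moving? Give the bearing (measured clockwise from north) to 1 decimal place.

321.7°

Taking east as x and north as y: airliner velocity = (-522.977, 694.014) km/h; helicopter velocity = (115.258, -115.258) km/h.
Velocity of airliner relative to helicopter = (-522.977, 694.014) − (115.258, -115.258) = (-638.236, 809.273) km/h.
Bearing = atan2(-638.24, 809.27) = 321.74° clockwise from north.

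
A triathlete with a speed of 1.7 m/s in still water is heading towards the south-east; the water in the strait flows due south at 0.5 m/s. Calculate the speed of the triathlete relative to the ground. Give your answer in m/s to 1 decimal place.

2.1 m/s

Taking east as x and north as y: velocity relative to the water = (1.202, -1.202) m/s; the water relative to ground = (0.000, -0.500) m/s.
Velocity relative to ground = (1.202, -1.202) + (0.000, -0.500) = (1.202, -1.702) m/s.
Speed = |(1.202, -1.702)| = 2.084 m/s.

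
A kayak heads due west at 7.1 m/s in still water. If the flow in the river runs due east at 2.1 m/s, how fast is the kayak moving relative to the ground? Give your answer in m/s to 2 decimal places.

Taking east as x and north as y: velocity relative to the water = (-7.100, 0.000) m/s; the water relative to ground = (2.100, 0.000) m/s.
Velocity relative to ground = (-7.100, 0.000) + (2.100, 0.000) = (-5.000, 0.000) m/s.
Speed = |(-5.000, 0.000)| = 5.000 m/s.

5.00 m/s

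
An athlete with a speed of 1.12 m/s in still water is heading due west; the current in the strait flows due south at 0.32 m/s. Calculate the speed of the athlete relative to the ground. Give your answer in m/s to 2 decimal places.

Taking east as x and north as y: velocity relative to the water = (-1.120, 0.000) m/s; the water relative to ground = (0.000, -0.320) m/s.
Velocity relative to ground = (-1.120, 0.000) + (0.000, -0.320) = (-1.120, -0.320) m/s.
Speed = |(-1.120, -0.320)| = 1.165 m/s.

1.16 m/s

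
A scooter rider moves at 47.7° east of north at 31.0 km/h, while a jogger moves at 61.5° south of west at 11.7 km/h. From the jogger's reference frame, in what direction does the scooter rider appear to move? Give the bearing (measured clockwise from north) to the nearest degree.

042°

Taking east as x and north as y: scooter rider velocity = (22.929, 20.863) km/h; jogger velocity = (-5.583, -10.282) km/h.
Velocity of scooter rider relative to jogger = (22.929, 20.863) − (-5.583, -10.282) = (28.511, 31.146) km/h.
Bearing = atan2(28.51, 31.15) = 42.47° clockwise from north.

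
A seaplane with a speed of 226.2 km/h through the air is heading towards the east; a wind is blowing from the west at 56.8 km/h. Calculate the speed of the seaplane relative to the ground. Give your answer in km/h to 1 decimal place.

Taking east as x and north as y: velocity relative to the air = (226.200, 0.000) km/h; the air relative to ground = (56.800, 0.000) km/h.
Velocity relative to ground = (226.200, 0.000) + (56.800, 0.000) = (283.000, 0.000) km/h.
Speed = |(283.000, 0.000)| = 283.000 km/h.

283.0 km/h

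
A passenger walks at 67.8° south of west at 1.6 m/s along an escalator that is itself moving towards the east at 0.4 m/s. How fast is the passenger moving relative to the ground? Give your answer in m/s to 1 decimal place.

Taking east as x and north as y: escalator velocity = (0.400, 0.000) m/s; passenger velocity relative to escalator = (-0.605, -1.481) m/s.
Velocity relative to ground = (0.400, 0.000) + (-0.605, -1.481) = (-0.205, -1.481) m/s.
Speed = |(-0.205, -1.481)| = 1.495 m/s.

1.5 m/s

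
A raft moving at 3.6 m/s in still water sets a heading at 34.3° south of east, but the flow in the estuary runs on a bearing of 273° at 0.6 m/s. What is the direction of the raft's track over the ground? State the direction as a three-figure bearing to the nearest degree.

Taking east as x and north as y: velocity relative to the water = (2.974, -2.029) m/s; the water relative to ground = (-0.599, 0.031) m/s.
Velocity relative to ground = (2.974, -2.029) + (-0.599, 0.031) = (2.375, -1.997) m/s.
Bearing = atan2(2.37, -2.00) = 130.07° clockwise from north.

130°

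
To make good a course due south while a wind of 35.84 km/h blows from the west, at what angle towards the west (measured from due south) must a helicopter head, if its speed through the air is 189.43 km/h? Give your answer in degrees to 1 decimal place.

The wind pushes perpendicular to the desired track; the heading must have a component into the wind equal to 35.84 km/h: 189.43 sin θ = 35.84.
sin θ = 0.1892, so θ = 10.906°.

10.9°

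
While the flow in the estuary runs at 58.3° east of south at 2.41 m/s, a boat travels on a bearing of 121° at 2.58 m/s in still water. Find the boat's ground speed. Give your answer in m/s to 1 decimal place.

Taking east as x and north as y: velocity relative to the water = (2.211, -1.329) m/s; the water relative to ground = (2.050, -1.266) m/s.
Velocity relative to ground = (2.211, -1.329) + (2.050, -1.266) = (4.262, -2.595) m/s.
Speed = |(4.262, -2.595)| = 4.990 m/s.

5.0 m/s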